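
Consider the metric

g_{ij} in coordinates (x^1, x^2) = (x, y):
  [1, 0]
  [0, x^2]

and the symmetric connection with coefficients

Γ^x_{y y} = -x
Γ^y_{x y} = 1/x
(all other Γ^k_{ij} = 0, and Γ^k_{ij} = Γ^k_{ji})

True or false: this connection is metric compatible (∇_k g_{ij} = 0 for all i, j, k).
Using ∇_k g_{ij} = ∂_k g_{ij} - Γ^m_{ki} g_{mj} - Γ^m_{kj} g_{im}:
e.g. ∇_x g_{yy} = (2*x) - (x) - (x) = 0
Every component ∇_k g_{ij} vanishes: the connection is metric compatible.
True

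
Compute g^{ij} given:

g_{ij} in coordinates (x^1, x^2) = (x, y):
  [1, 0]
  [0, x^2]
The metric is diagonal, so g^{ij} is diagonal with entries 1/g_{ii}: diag(1, 1/(x^2)).
g^{ij}:
  [1, 0]
  [0, 1/x^2]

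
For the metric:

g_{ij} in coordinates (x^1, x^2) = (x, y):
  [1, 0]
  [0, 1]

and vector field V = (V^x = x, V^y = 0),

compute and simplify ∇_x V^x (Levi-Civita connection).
All Christoffel symbols are zero.
∇_x V^x = ∂_x V^x + Γ^x_{x j} V^j
  = (1) + (0)(x) + (0)(0)
  = 1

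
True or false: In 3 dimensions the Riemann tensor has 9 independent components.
n^2(n^2-1)/12 = 9·8/12 = 6 independent components for n = 3.
False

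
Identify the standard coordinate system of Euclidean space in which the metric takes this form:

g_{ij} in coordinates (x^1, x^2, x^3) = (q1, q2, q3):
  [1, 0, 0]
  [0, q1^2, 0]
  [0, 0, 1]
The line element ds^2 = dq1^2 + q1^2 dq2^2 + dq3^2 is dr^2 + r^2 dθ^2 + dz^2 with q1 = r, q2 = θ, q3 = z.
cylindrical coordinates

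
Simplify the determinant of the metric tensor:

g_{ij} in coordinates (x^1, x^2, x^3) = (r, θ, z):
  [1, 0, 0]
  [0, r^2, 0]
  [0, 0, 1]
Diagonal metric: det(g) = g_{11}·g_{22}·g_{33}
= (1)·(r^2)·(1)
det(g) = r^2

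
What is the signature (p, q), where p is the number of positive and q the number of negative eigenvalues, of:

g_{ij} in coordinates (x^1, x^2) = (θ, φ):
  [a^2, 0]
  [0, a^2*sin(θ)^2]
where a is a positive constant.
The metric is diagonal, so its eigenvalues are the diagonal entries: a^2, a^2*sin(θ)^2 (at a generic point, where coordinate-dependent entries are positive).
2 positive, 0 negative.
(2, 0) - Riemannian (positive definite)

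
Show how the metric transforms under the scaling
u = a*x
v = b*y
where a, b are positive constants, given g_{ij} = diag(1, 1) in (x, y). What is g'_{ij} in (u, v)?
Invert the transformation: x = u/a, y = v/b
g'_{ij} = (∂x^k/∂x'^i)(∂x^l/∂x'^j) g_{kl}; with g_{kl} = δ_{kl} this is Σ_k (∂x^k/∂x'^i)(∂x^k/∂x'^j).
Jacobian: ∂x/∂u = 1/a, ∂x/∂v = 0, ∂y/∂u = 0, ∂y/∂v = 1/b
g'_{uu} = (1/a)(1/a) + (0)(0) = 1/a^2
g'_{uv} = (1/a)(0) + (0)(1/b) = 0
g'_{vv} = (0)(0) + (1/b)(1/b) = 1/b^2
g'_{ij} = diag(1/a^2, 1/b^2)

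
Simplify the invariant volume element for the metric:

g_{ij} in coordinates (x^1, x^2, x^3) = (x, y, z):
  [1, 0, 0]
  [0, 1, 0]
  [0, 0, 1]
det(g) = 1
√|det(g)| = 1
Volume element: dV = 1 dx dy dz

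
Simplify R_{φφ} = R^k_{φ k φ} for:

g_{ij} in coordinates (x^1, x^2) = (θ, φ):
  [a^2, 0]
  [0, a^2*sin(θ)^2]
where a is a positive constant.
Non-zero Christoffel symbols (Γ^k_{ij} = Γ^k_{ji}):
Γ^θ_{φ φ} = -sin(2*θ)/2
Γ^φ_{θ φ} = 1/tan(θ)
R^θ_{φ θ φ} = ∂_θ Γ^θ_{φ φ} - ∂_φ Γ^θ_{φ θ} + Γ^θ_{θ m} Γ^m_{φ φ} - Γ^θ_{φ m} Γ^m_{φ θ}
  = (-cos(2*θ)) - (0) + (0) - (-cos(θ)^2) = sin(θ)^2
R^φ_{φ φ φ} = 0 (a repeated index in an antisymmetric pair)
R_{φφ} = R^θ_{φ θ φ} + R^φ_{φ φ φ} = (sin(θ)^2) + (0) = sin(θ)^2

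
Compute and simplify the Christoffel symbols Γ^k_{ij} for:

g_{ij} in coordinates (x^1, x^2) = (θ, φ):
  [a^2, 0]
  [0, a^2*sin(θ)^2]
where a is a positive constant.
Using Γ^k_{ij} = (1/2) g^{km} (∂_i g_{mj} + ∂_j g_{mi} - ∂_m g_{ij}); the metric is diagonal, so only the m = k term contributes.
Non-zero symbols (using the symmetry Γ^k_{ij} = Γ^k_{ji}):
Γ^θ_{φ φ} = (1/2) g^{θθ} (∂_φ g_{θφ} + ∂_φ g_{θφ} - ∂_θ g_{φφ}) = (1/2)(1/a^2)((0) + (0) - (a^2*sin(2*θ))) = -sin(2*θ)/2
Γ^φ_{θ φ} = (1/2) g^{φφ} (∂_θ g_{φφ} + ∂_φ g_{φθ} - ∂_φ g_{θφ}) = (1/2)(1/(a^2*sin(θ)^2))((a^2*sin(2*θ)) + (0) - (0)) = 1/tan(θ)
All other Christoffel symbols are zero.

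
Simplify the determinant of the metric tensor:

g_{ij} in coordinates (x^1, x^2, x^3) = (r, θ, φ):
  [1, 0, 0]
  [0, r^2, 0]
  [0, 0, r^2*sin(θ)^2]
Diagonal metric: det(g) = g_{11}·g_{22}·g_{33}
= (1)·(r^2)·(r^2*sin(θ)^2)
det(g) = r^4*sin(θ)^2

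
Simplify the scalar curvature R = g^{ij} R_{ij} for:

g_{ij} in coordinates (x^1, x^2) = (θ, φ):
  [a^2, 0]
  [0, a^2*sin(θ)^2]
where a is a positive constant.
Non-zero Christoffel symbols (Γ^k_{ij} = Γ^k_{ji}):
Γ^θ_{φ φ} = -sin(2*θ)/2
Γ^φ_{θ φ} = 1/tan(θ)
Ricci tensor (R_{ij} = R^k_{ikj}): R_{θθ} = 1, R_{θφ} = 0, R_{φφ} = sin(θ)^2
Inverse metric: g^{θθ} = 1/a^2, g^{φφ} = 1/(a^2*sin(θ)^2)
R = g^{ij} R_{ij} = (1/a^2)(1) + (1/(a^2*sin(θ)^2))(sin(θ)^2) = 2/a^2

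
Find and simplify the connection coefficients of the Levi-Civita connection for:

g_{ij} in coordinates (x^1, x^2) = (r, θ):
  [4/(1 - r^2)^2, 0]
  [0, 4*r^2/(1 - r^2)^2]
Using Γ^k_{ij} = (1/2) g^{km} (∂_i g_{mj} + ∂_j g_{mi} - ∂_m g_{ij}); the metric is diagonal, so only the m = k term contributes.
Non-zero symbols (using the symmetry Γ^k_{ij} = Γ^k_{ji}):
Γ^r_{r r} = (1/2) g^{rr} (∂_r g_{rr} + ∂_r g_{rr} - ∂_r g_{rr}) = (1/2)((1 - r^2)^2/4)((16*r/(1 - r^2)^3) + (16*r/(1 - r^2)^3) - (16*r/(1 - r^2)^3)) = 2*r/(1 - r^2)
Γ^r_{θ θ} = (1/2) g^{rr} (∂_θ g_{rθ} + ∂_θ g_{rθ} - ∂_r g_{θθ}) = (1/2)((1 - r^2)^2/4)((0) + (0) - (-8*(r^3 + r)/(r^2 - 1)^3)) = (r^3 + r)/(r^2 - 1)
Γ^θ_{r θ} = (1/2) g^{θθ} (∂_r g_{θθ} + ∂_θ g_{θr} - ∂_θ g_{rθ}) = (1/2)((1 - r^2)^2/(4*r^2))((-8*(r^3 + r)/(r^2 - 1)^3) + (0) - (0)) = (-r^2 - 1)/(r^3 - r)
All other Christoffel symbols are zero.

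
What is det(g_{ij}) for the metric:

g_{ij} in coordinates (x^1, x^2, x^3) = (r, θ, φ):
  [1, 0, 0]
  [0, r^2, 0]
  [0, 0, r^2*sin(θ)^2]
Diagonal metric: det(g) = g_{11}·g_{22}·g_{33}
= (1)·(r^2)·(r^2*sin(θ)^2)
det(g) = r^4*sin(θ)^2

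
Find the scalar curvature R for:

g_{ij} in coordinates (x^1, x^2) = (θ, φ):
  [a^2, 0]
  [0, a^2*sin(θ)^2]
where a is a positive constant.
Non-zero Christoffel symbols (Γ^k_{ij} = Γ^k_{ji}):
Γ^θ_{φ φ} = -sin(2*θ)/2
Γ^φ_{θ φ} = 1/tan(θ)
Ricci tensor (R_{ij} = R^k_{ikj}): R_{θθ} = 1, R_{θφ} = 0, R_{φφ} = sin(θ)^2
Inverse metric: g^{θθ} = 1/a^2, g^{φφ} = 1/(a^2*sin(θ)^2)
R = g^{ij} R_{ij} = (1/a^2)(1) + (1/(a^2*sin(θ)^2))(sin(θ)^2) = 2/a^2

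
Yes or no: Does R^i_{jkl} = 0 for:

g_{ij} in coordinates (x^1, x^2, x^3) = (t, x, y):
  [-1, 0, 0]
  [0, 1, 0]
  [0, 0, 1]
All metric components are constant, so every Christoffel symbol vanishes and R^i_{jkl} = 0.
Yes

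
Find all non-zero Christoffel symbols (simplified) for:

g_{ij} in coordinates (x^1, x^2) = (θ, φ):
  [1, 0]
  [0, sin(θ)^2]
Using Γ^k_{ij} = (1/2) g^{km} (∂_i g_{mj} + ∂_j g_{mi} - ∂_m g_{ij}); the metric is diagonal, so only the m = k term contributes.
Non-zero symbols (using the symmetry Γ^k_{ij} = Γ^k_{ji}):
Γ^θ_{φ φ} = (1/2) g^{θθ} (∂_φ g_{θφ} + ∂_φ g_{θφ} - ∂_θ g_{φφ}) = (1/2)(1)((0) + (0) - (sin(2*θ))) = -sin(2*θ)/2
Γ^φ_{θ φ} = (1/2) g^{φφ} (∂_θ g_{φφ} + ∂_φ g_{φθ} - ∂_φ g_{θφ}) = (1/2)(1/sin(θ)^2)((sin(2*θ)) + (0) - (0)) = 1/tan(θ)
All other Christoffel symbols are zero.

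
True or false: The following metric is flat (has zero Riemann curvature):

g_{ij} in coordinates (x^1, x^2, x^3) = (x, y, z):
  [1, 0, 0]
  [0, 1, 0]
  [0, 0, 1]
All metric components are constant, so every Christoffel symbol vanishes and R^i_{jkl} = 0.
True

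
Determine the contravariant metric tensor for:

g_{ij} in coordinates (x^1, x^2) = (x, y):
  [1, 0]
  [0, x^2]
The metric is diagonal, so g^{ij} is diagonal with entries 1/g_{ii}: diag(1, 1/(x^2)).
g^{ij}:
  [1, 0]
  [0, 1/x^2]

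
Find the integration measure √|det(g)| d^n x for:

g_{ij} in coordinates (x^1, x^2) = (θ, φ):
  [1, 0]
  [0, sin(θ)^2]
det(g) = sin(θ)^2
√|det(g)| = sin(θ) (taking 0 < θ < π so that |sin(θ)| = sin(θ))
Volume element: dV = sin(θ) dθ dφ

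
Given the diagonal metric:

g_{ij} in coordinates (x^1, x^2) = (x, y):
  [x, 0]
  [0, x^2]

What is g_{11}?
With x^1 = x, x^2 = y, g_{11} = g_{xx} is the row-1, column-1 entry of the matrix.
g_{11} = x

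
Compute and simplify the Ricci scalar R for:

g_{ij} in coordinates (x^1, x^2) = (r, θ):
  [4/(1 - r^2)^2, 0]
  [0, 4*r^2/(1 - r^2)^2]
Non-zero Christoffel symbols (Γ^k_{ij} = Γ^k_{ji}):
Γ^r_{r r} = 2*r/(1 - r^2)
Γ^r_{θ θ} = (r^3 + r)/(r^2 - 1)
Γ^θ_{r θ} = (-r^2 - 1)/(r^3 - r)
Ricci tensor (R_{ij} = R^k_{ikj}): R_{rr} = -4/(r^2 - 1)^2, R_{rθ} = 0, R_{θθ} = -4*r^2/(r^2 - 1)^2
Inverse metric: g^{rr} = (1 - r^2)^2/4, g^{θθ} = (1 - r^2)^2/(4*r^2)
R = g^{ij} R_{ij} = ((1 - r^2)^2/4)(-4/(r^2 - 1)^2) + ((1 - r^2)^2/(4*r^2))(-4*r^2/(r^2 - 1)^2) = -2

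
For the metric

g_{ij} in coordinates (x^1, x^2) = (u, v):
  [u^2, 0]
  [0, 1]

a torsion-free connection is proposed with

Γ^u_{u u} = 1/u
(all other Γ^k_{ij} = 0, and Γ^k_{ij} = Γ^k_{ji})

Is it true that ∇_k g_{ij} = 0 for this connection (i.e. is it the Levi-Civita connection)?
Using ∇_k g_{ij} = ∂_k g_{ij} - Γ^m_{ki} g_{mj} - Γ^m_{kj} g_{im}:
e.g. ∇_u g_{uu} = (2*u) - (u) - (u) = 0
Every component ∇_k g_{ij} vanishes: the connection is metric compatible.
Yes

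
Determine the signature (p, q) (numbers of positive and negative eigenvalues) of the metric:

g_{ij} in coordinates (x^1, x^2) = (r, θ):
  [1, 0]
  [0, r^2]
The metric is diagonal, so its eigenvalues are the diagonal entries: 1, r^2 (at a generic point, where coordinate-dependent entries are positive).
2 positive, 0 negative.
(2, 0) - Riemannian (positive definite)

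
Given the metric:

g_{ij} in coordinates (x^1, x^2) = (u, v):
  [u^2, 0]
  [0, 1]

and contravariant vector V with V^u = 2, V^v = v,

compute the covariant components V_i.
V_i = g_{ij} V^j:
V_u = (u^2)(2) + (0)(v) = 2*u^2
V_v = (0)(2) + (1)(v) = v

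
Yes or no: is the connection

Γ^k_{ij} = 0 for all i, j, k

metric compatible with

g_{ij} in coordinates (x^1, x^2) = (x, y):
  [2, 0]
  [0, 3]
Using ∇_k g_{ij} = ∂_k g_{ij} - Γ^m_{ki} g_{mj} - Γ^m_{kj} g_{im}:
e.g. ∇_x g_{xy} = (0) - (0) - (0) = 0
Every component ∇_k g_{ij} vanishes: the connection is metric compatible.
Yes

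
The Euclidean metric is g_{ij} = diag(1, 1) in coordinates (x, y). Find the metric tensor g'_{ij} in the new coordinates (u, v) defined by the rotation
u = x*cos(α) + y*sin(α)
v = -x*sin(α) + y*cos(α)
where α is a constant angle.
Invert the transformation: x = u*cos(α) - v*sin(α), y = u*sin(α) + v*cos(α)
g'_{ij} = (∂x^k/∂x'^i)(∂x^l/∂x'^j) g_{kl}; with g_{kl} = δ_{kl} this is Σ_k (∂x^k/∂x'^i)(∂x^k/∂x'^j).
Jacobian: ∂x/∂u = cos(α), ∂x/∂v = -sin(α), ∂y/∂u = sin(α), ∂y/∂v = cos(α)
g'_{uu} = (cos(α))(cos(α)) + (sin(α))(sin(α)) = 1
g'_{uv} = (cos(α))(-sin(α)) + (sin(α))(cos(α)) = 0
g'_{vv} = (-sin(α))(-sin(α)) + (cos(α))(cos(α)) = 1
g'_{ij} = diag(1, 1)
The Euclidean metric is invariant under rotations.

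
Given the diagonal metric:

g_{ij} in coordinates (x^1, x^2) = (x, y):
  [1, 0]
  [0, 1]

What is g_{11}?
With x^1 = x, x^2 = y, g_{11} = g_{xx} is the row-1, column-1 entry of the matrix.
g_{11} = 1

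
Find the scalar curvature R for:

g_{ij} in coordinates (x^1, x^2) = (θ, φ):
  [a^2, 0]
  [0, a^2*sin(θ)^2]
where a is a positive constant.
Non-zero Christoffel symbols (Γ^k_{ij} = Γ^k_{ji}):
Γ^θ_{φ φ} = -sin(2*θ)/2
Γ^φ_{θ φ} = 1/tan(θ)
Ricci tensor (R_{ij} = R^k_{ikj}): R_{θθ} = 1, R_{θφ} = 0, R_{φφ} = sin(θ)^2
Inverse metric: g^{θθ} = 1/a^2, g^{φφ} = 1/(a^2*sin(θ)^2)
R = g^{ij} R_{ij} = (1/a^2)(1) + (1/(a^2*sin(θ)^2))(sin(θ)^2) = 2/a^2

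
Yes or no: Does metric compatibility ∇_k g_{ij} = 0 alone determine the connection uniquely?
One also needs vanishing torsion; metric compatibility plus torsion-freeness singles out the Levi-Civita connection.
No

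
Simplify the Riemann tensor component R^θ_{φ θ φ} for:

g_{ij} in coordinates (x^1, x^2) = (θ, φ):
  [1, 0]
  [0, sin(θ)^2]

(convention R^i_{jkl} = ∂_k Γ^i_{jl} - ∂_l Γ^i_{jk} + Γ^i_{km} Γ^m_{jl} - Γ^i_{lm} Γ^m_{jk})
Non-zero Christoffel symbols (Γ^k_{ij} = Γ^k_{ji}):
Γ^θ_{φ φ} = -sin(2*θ)/2
Γ^φ_{θ φ} = 1/tan(θ)
R^θ_{φ θ φ} = ∂_θ Γ^θ_{φ φ} - ∂_φ Γ^θ_{φ θ} + Γ^θ_{θ m} Γ^m_{φ φ} - Γ^θ_{φ m} Γ^m_{φ θ}
  = (-cos(2*θ)) - (0) + (0) - (-cos(θ)^2) = sin(θ)^2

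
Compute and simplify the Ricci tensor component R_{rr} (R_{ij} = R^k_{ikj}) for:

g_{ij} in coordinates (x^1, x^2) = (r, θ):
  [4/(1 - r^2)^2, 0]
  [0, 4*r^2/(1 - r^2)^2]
Non-zero Christoffel symbols (Γ^k_{ij} = Γ^k_{ji}):
Γ^r_{r r} = 2*r/(1 - r^2)
Γ^r_{θ θ} = (r^3 + r)/(r^2 - 1)
Γ^θ_{r θ} = (-r^2 - 1)/(r^3 - r)
R^r_{r r r} = 0 (a repeated index in an antisymmetric pair)
R^θ_{r θ r} = ∂_θ Γ^θ_{r r} - ∂_r Γ^θ_{r θ} + Γ^θ_{θ m} Γ^m_{r r} - Γ^θ_{r m} Γ^m_{r θ}
  = (0) - ((r^4 + 4*r^2 - 1)/(r^3 - r)^2) + (2*(r^2 + 1)/(r^2 - 1)^2) - ((r^2 + 1)^2/(r^3 - r)^2) = -4/(r^2 - 1)^2
R_{rr} = R^r_{r r r} + R^θ_{r θ r} = (0) + (-4/(r^2 - 1)^2) = -4/(r^2 - 1)^2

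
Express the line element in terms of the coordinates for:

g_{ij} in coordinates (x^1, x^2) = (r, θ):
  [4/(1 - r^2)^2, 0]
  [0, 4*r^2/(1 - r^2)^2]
ds^2 = g_{ij} dx^i dx^j; only the non-zero components contribute.
ds^2 = (4/(1 - r^2)^2) dr^2 + (4*r^2/(1 - r^2)^2) dθ^2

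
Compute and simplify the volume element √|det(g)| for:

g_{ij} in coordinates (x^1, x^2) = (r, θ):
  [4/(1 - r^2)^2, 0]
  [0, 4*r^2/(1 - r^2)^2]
det(g) = 16*r^2/(1 - r^2)^4
√|det(g)| = 4*r/(r^2 - 1)^2
Volume element: dV = 4*r/(r^2 - 1)^2 dr dθ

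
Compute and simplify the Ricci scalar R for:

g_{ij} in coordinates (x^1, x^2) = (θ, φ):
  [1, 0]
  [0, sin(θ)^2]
Non-zero Christoffel symbols (Γ^k_{ij} = Γ^k_{ji}):
Γ^θ_{φ φ} = -sin(2*θ)/2
Γ^φ_{θ φ} = 1/tan(θ)
Ricci tensor (R_{ij} = R^k_{ikj}): R_{θθ} = 1, R_{θφ} = 0, R_{φφ} = sin(θ)^2
Inverse metric: g^{θθ} = 1, g^{φφ} = 1/sin(θ)^2
R = g^{ij} R_{ij} = (1)(1) + (1/sin(θ)^2)(sin(θ)^2) = 2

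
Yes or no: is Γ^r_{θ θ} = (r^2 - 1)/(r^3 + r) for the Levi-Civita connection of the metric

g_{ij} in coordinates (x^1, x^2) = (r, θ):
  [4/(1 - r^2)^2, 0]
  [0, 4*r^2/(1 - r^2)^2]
Γ^r_{θ θ} = (1/2) g^{rr} (∂_θ g_{rθ} + ∂_θ g_{rθ} - ∂_r g_{θθ}) = (1/2)((1 - r^2)^2/4)((0) + (0) - (-8*(r^3 + r)/(r^2 - 1)^3)) = (r^3 + r)/(r^2 - 1)
This differs from the proposed value (r^2 - 1)/(r^3 + r).
No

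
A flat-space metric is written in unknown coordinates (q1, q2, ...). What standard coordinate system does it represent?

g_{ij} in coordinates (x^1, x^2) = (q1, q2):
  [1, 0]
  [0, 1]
All components are constant and the metric is the identity, i.e. orthonormal rectilinear coordinates.
Cartesian (2D) coordinates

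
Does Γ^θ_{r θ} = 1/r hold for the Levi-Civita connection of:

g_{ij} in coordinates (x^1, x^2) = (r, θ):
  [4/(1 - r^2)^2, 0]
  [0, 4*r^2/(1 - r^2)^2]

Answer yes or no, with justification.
Γ^θ_{r θ} = (1/2) g^{θθ} (∂_r g_{θθ} + ∂_θ g_{θr} - ∂_θ g_{rθ}) = (1/2)((1 - r^2)^2/(4*r^2))((-8*(r^3 + r)/(r^2 - 1)^3) + (0) - (0)) = (-r^2 - 1)/(r^3 - r)
This differs from the proposed value 1/r.
No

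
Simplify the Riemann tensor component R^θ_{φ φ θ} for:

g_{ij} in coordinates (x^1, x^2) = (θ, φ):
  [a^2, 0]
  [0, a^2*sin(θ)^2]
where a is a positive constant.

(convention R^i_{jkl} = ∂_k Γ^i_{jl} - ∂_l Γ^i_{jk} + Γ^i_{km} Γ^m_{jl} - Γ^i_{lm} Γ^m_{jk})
Non-zero Christoffel symbols (Γ^k_{ij} = Γ^k_{ji}):
Γ^θ_{φ φ} = -sin(2*θ)/2
Γ^φ_{θ φ} = 1/tan(θ)
R^θ_{φ φ θ} = ∂_φ Γ^θ_{φ θ} - ∂_θ Γ^θ_{φ φ} + Γ^θ_{φ m} Γ^m_{φ θ} - Γ^θ_{θ m} Γ^m_{φ φ}
  = (0) - (-cos(2*θ)) + (-cos(θ)^2) - (0) = -sin(θ)^2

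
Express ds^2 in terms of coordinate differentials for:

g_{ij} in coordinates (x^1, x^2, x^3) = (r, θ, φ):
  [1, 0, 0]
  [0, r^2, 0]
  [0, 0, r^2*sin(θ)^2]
ds^2 = g_{ij} dx^i dx^j; only the non-zero components contribute.
ds^2 = dr^2 + r^2 dθ^2 + r^2*sin(θ)^2 dφ^2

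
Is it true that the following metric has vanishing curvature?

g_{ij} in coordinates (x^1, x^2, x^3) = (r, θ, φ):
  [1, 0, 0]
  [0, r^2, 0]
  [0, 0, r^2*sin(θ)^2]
Non-zero Christoffel symbols:
Γ^r_{θ θ} = -r
Γ^r_{φ φ} = -r*sin(θ)^2
Γ^θ_{r θ} = 1/r
Γ^θ_{φ φ} = -sin(2*θ)/2
Γ^φ_{r φ} = 1/r
Γ^φ_{θ φ} = 1/tan(θ)
Ricci tensor: R_{rr} = 0, R_{rθ} = 0, R_{rφ} = 0, R_{θθ} = 0, R_{θφ} = 0, R_{φφ} = 0
All R_{ij} vanish; in 3 dimensions the Riemann tensor is fully determined by the Ricci tensor, so R^i_{jkl} = 0: the metric is flat (curvilinear coordinates on flat space).
Yes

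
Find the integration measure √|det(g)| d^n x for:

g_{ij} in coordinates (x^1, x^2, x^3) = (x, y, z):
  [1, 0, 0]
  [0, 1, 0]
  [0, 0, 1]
det(g) = 1
√|det(g)| = 1
Volume element: dV = 1 dx dy dz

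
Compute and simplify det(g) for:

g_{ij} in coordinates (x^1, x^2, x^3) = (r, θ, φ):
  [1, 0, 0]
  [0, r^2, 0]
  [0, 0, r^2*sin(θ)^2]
Diagonal metric: det(g) = g_{11}·g_{22}·g_{33}
= (1)·(r^2)·(r^2*sin(θ)^2)
det(g) = r^4*sin(θ)^2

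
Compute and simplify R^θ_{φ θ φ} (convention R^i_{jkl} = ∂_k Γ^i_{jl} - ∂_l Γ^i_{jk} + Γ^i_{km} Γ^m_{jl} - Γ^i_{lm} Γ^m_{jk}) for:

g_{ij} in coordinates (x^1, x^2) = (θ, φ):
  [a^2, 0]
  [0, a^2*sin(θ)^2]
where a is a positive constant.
Non-zero Christoffel symbols (Γ^k_{ij} = Γ^k_{ji}):
Γ^θ_{φ φ} = -sin(2*θ)/2
Γ^φ_{θ φ} = 1/tan(θ)
R^θ_{φ θ φ} = ∂_θ Γ^θ_{φ φ} - ∂_φ Γ^θ_{φ θ} + Γ^θ_{θ m} Γ^m_{φ φ} - Γ^θ_{φ m} Γ^m_{φ θ}
  = (-cos(2*θ)) - (0) + (0) - (-cos(θ)^2) = sin(θ)^2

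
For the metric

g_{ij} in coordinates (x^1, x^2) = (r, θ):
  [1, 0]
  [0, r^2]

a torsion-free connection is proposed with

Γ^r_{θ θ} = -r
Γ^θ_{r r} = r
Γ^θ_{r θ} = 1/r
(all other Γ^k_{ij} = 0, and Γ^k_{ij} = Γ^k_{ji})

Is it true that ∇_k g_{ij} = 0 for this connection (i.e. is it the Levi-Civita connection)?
Using ∇_k g_{ij} = ∂_k g_{ij} - Γ^m_{ki} g_{mj} - Γ^m_{kj} g_{im}:
∇_r g_{rθ} = (0) - (r^3) - (0) = -r^3 ≠ 0
So the connection is not metric compatible (it is not the Levi-Civita connection).
No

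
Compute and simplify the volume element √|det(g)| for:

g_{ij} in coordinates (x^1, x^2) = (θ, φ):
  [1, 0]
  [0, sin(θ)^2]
det(g) = sin(θ)^2
√|det(g)| = sin(θ) (taking 0 < θ < π so that |sin(θ)| = sin(θ))
Volume element: dV = sin(θ) dθ dφ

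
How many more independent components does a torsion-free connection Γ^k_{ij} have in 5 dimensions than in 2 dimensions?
Independent components in n dimensions: n × n(n+1)/2 = n^2(n+1)/2.
5D: 5 × 15 = 75
2D: 2 × 3 = 6
Difference = 75 - 6 = 69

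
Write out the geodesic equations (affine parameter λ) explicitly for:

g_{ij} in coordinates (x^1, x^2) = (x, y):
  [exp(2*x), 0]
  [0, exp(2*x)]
Geodesic equation: d^2x^k/dλ^2 + Γ^k_{ij} (dx^i/dλ)(dx^j/dλ) = 0.
Non-zero Christoffel symbols:
Γ^x_{x x} = 1
Γ^x_{y y} = -1
Γ^y_{x y} = 1
Substituting (the symmetric pair Γ^k_{ij}, Γ^k_{ji} combines into a factor 2):
d^2x/dλ^2 + (dx/dλ)^2 - (dy/dλ)^2 = 0
d^2y/dλ^2 + 2 (dx/dλ)(dy/dλ) = 0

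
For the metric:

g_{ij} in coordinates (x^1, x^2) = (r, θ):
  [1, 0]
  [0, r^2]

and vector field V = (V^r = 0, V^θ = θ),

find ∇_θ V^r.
Non-zero Christoffel symbols:
Γ^r_{θ θ} = -r
Γ^θ_{r θ} = 1/r
∇_θ V^r = ∂_θ V^r + Γ^r_{θ j} V^j
  = (0) + (0)(0) + (-r)(θ)
  = -r*θ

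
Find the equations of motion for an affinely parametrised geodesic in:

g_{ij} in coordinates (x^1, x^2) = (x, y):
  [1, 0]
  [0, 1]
Geodesic equation: d^2x^k/dλ^2 + Γ^k_{ij} (dx^i/dλ)(dx^j/dλ) = 0.
All Christoffel symbols vanish, so the geodesics are straight lines:
d^2x/dλ^2 = 0
d^2y/dλ^2 = 0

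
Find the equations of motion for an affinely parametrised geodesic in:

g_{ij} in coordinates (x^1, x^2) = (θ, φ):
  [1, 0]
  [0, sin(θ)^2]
Geodesic equation: d^2x^k/dλ^2 + Γ^k_{ij} (dx^i/dλ)(dx^j/dλ) = 0.
Non-zero Christoffel symbols:
Γ^θ_{φ φ} = -sin(2*θ)/2
Γ^φ_{θ φ} = 1/tan(θ)
Substituting (the symmetric pair Γ^k_{ij}, Γ^k_{ji} combines into a factor 2):
d^2θ/dλ^2 - (sin(2*θ)/2) (dφ/dλ)^2 = 0
d^2φ/dλ^2 + (2/tan(θ)) (dθ/dλ)(dφ/dλ) = 0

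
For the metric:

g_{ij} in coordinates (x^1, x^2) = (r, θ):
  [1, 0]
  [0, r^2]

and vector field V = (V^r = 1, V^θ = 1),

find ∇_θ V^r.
Non-zero Christoffel symbols:
Γ^r_{θ θ} = -r
Γ^θ_{r θ} = 1/r
∇_θ V^r = ∂_θ V^r + Γ^r_{θ j} V^j
  = (0) + (0)(1) + (-r)(1)
  = -r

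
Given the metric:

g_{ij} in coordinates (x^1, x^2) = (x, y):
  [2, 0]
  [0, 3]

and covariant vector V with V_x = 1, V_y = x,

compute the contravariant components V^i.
Inverse metric (diagonal): g^{xx} = 1/2, g^{yy} = 1/3
V^i = g^{ij} V_j:
V^x = (1/2)(1) + (0)(x) = 1/2
V^y = (0)(1) + (1/3)(x) = x/3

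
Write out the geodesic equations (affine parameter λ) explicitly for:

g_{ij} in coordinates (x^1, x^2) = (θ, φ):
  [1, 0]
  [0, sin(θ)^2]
Geodesic equation: d^2x^k/dλ^2 + Γ^k_{ij} (dx^i/dλ)(dx^j/dλ) = 0.
Non-zero Christoffel symbols:
Γ^θ_{φ φ} = -sin(2*θ)/2
Γ^φ_{θ φ} = 1/tan(θ)
Substituting (the symmetric pair Γ^k_{ij}, Γ^k_{ji} combines into a factor 2):
d^2θ/dλ^2 - (sin(2*θ)/2) (dφ/dλ)^2 = 0
d^2φ/dλ^2 + (2/tan(θ)) (dθ/dλ)(dφ/dλ) = 0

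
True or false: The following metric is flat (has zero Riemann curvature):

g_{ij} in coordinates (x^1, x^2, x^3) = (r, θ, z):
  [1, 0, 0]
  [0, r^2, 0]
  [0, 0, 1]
Non-zero Christoffel symbols:
Γ^r_{θ θ} = -r
Γ^θ_{r θ} = 1/r
Ricci tensor: R_{rr} = 0, R_{rθ} = 0, R_{rz} = 0, R_{θθ} = 0, R_{θz} = 0, R_{zz} = 0
All R_{ij} vanish; in 3 dimensions the Riemann tensor is fully determined by the Ricci tensor, so R^i_{jkl} = 0: the metric is flat (curvilinear coordinates on flat space).
True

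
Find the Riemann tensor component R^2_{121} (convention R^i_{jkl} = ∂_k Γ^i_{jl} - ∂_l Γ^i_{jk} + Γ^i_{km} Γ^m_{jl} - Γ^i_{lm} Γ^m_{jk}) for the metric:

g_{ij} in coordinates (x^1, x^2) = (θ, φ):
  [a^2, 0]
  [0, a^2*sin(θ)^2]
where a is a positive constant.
Non-zero Christoffel symbols (Γ^k_{ij} = Γ^k_{ji}):
Γ^θ_{φ φ} = -sin(2*θ)/2
Γ^φ_{θ φ} = 1/tan(θ)
R^φ_{θ φ θ} = ∂_φ Γ^φ_{θ θ} - ∂_θ Γ^φ_{θ φ} + Γ^φ_{φ m} Γ^m_{θ θ} - Γ^φ_{θ m} Γ^m_{θ φ}
  = (0) - (-1/sin(θ)^2) + (0) - (1/tan(θ)^2) = 1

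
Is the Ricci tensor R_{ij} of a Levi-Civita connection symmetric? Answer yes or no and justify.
R_{ij} = R^k_{ikj}; the pair symmetry R_{kilj} = R_{ljki} gives R_{ij} = R_{ji}.
Yes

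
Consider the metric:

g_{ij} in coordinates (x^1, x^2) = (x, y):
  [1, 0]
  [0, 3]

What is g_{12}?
With x^1 = x, x^2 = y, g_{12} = g_{xy} is the row-1, column-2 entry of the matrix.
g_{12} = 0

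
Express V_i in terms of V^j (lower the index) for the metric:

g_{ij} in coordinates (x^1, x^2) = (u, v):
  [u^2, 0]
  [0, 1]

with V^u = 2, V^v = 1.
V_i = g_{ij} V^j:
V_u = (u^2)(2) + (0)(1) = 2*u^2
V_v = (0)(2) + (1)(1) = 1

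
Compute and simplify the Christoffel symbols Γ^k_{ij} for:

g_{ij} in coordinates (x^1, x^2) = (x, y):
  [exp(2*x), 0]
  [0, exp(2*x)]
Using Γ^k_{ij} = (1/2) g^{km} (∂_i g_{mj} + ∂_j g_{mi} - ∂_m g_{ij}); the metric is diagonal, so only the m = k term contributes.
Non-zero symbols (using the symmetry Γ^k_{ij} = Γ^k_{ji}):
Γ^x_{x x} = (1/2) g^{xx} (∂_x g_{xx} + ∂_x g_{xx} - ∂_x g_{xx}) = (1/2)(exp(-2*x))((2*exp(2*x)) + (2*exp(2*x)) - (2*exp(2*x))) = 1
Γ^x_{y y} = (1/2) g^{xx} (∂_y g_{xy} + ∂_y g_{xy} - ∂_x g_{yy}) = (1/2)(exp(-2*x))((0) + (0) - (2*exp(2*x))) = -1
Γ^y_{x y} = (1/2) g^{yy} (∂_x g_{yy} + ∂_y g_{yx} - ∂_y g_{xy}) = (1/2)(exp(-2*x))((2*exp(2*x)) + (0) - (0)) = 1
All other Christoffel symbols are zero.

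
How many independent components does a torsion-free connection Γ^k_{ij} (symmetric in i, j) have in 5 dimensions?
Γ^k_{ij} has n choices for the upper index and n(n+1)/2 independent symmetric lower index pairs.
Total = 5 × 5×6/2 = 5 × 15 = 75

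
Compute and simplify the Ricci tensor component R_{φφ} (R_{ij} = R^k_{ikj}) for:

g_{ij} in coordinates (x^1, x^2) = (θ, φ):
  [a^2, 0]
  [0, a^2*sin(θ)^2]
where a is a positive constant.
Non-zero Christoffel symbols (Γ^k_{ij} = Γ^k_{ji}):
Γ^θ_{φ φ} = -sin(2*θ)/2
Γ^φ_{θ φ} = 1/tan(θ)
R^θ_{φ θ φ} = ∂_θ Γ^θ_{φ φ} - ∂_φ Γ^θ_{φ θ} + Γ^θ_{θ m} Γ^m_{φ φ} - Γ^θ_{φ m} Γ^m_{φ θ}
  = (-cos(2*θ)) - (0) + (0) - (-cos(θ)^2) = sin(θ)^2
R^φ_{φ φ φ} = 0 (a repeated index in an antisymmetric pair)
R_{φφ} = R^θ_{φ θ φ} + R^φ_{φ φ φ} = (sin(θ)^2) + (0) = sin(θ)^2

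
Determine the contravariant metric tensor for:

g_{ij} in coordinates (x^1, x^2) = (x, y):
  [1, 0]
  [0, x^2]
The metric is diagonal, so g^{ij} is diagonal with entries 1/g_{ii}: diag(1, 1/(x^2)).
g^{ij}:
  [1, 0]
  [0, 1/x^2]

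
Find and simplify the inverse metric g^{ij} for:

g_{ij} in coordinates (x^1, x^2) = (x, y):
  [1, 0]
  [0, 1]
The metric is diagonal, so g^{ij} is diagonal with entries 1/g_{ii}: diag(1, 1).
g^{ij}:
  [1, 0]
  [0, 1]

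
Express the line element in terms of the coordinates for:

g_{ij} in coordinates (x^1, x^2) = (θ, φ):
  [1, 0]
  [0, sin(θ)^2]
ds^2 = g_{ij} dx^i dx^j; only the non-zero components contribute.
ds^2 = dθ^2 + sin(θ)^2 dφ^2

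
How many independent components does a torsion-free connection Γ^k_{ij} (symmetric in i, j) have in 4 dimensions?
Γ^k_{ij} has n choices for the upper index and n(n+1)/2 independent symmetric lower index pairs.
Total = 4 × 4×5/2 = 4 × 10 = 40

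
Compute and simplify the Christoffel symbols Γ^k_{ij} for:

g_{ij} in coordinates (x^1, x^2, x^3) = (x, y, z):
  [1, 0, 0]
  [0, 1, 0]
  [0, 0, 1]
Using Γ^k_{ij} = (1/2) g^{km} (∂_i g_{mj} + ∂_j g_{mi} - ∂_m g_{ij}); the metric is diagonal, so only the m = k term contributes.
Every metric component is constant, so all ∂_m g_{ij} = 0 and every Christoffel symbol vanishes.
All Christoffel symbols are zero.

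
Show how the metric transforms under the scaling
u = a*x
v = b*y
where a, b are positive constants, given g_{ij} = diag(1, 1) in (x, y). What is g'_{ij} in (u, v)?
Invert the transformation: x = u/a, y = v/b
g'_{ij} = (∂x^k/∂x'^i)(∂x^l/∂x'^j) g_{kl}; with g_{kl} = δ_{kl} this is Σ_k (∂x^k/∂x'^i)(∂x^k/∂x'^j).
Jacobian: ∂x/∂u = 1/a, ∂x/∂v = 0, ∂y/∂u = 0, ∂y/∂v = 1/b
g'_{uu} = (1/a)(1/a) + (0)(0) = 1/a^2
g'_{uv} = (1/a)(0) + (0)(1/b) = 0
g'_{vv} = (0)(0) + (1/b)(1/b) = 1/b^2
g'_{ij} = diag(1/a^2, 1/b^2)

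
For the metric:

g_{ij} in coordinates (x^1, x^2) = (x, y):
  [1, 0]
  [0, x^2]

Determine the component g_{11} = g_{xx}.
With x^1 = x, x^2 = y, g_{11} = g_{xx} is the row-1, column-1 entry of the matrix.
g_{11} = 1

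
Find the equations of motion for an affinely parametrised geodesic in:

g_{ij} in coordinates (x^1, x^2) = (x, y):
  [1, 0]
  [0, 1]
Geodesic equation: d^2x^k/dλ^2 + Γ^k_{ij} (dx^i/dλ)(dx^j/dλ) = 0.
All Christoffel symbols vanish, so the geodesics are straight lines:
d^2x/dλ^2 = 0
d^2y/dλ^2 = 0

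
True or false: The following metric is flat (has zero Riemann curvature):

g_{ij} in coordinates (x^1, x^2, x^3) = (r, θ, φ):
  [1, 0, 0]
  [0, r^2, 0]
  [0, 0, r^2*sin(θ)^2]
Non-zero Christoffel symbols:
Γ^r_{θ θ} = -r
Γ^r_{φ φ} = -r*sin(θ)^2
Γ^θ_{r θ} = 1/r
Γ^θ_{φ φ} = -sin(2*θ)/2
Γ^φ_{r φ} = 1/r
Γ^φ_{θ φ} = 1/tan(θ)
Ricci tensor: R_{rr} = 0, R_{rθ} = 0, R_{rφ} = 0, R_{θθ} = 0, R_{θφ} = 0, R_{φφ} = 0
All R_{ij} vanish; in 3 dimensions the Riemann tensor is fully determined by the Ricci tensor, so R^i_{jkl} = 0: the metric is flat (curvilinear coordinates on flat space).
True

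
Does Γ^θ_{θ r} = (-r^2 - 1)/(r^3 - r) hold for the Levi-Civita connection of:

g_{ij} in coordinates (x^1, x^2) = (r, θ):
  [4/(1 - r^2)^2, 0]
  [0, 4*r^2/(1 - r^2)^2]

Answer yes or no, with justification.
Γ^θ_{θ r} = (1/2) g^{θθ} (∂_θ g_{θr} + ∂_r g_{θθ} - ∂_θ g_{θr}) = (1/2)((1 - r^2)^2/(4*r^2))((0) + (-8*(r^3 + r)/(r^2 - 1)^3) - (0)) = (-r^2 - 1)/(r^3 - r)
This equals the proposed value (-r^2 - 1)/(r^3 - r).
Yes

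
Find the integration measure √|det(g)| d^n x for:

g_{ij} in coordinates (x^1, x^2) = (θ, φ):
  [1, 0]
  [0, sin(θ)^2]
det(g) = sin(θ)^2
√|det(g)| = sin(θ) (taking 0 < θ < π so that |sin(θ)| = sin(θ))
Volume element: dV = sin(θ) dθ dφ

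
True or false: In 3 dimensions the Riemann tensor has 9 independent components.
n^2(n^2-1)/12 = 9·8/12 = 6 independent components for n = 3.
False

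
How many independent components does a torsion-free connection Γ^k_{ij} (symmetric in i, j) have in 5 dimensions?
Γ^k_{ij} has n choices for the upper index and n(n+1)/2 independent symmetric lower index pairs.
Total = 5 × 5×6/2 = 5 × 15 = 75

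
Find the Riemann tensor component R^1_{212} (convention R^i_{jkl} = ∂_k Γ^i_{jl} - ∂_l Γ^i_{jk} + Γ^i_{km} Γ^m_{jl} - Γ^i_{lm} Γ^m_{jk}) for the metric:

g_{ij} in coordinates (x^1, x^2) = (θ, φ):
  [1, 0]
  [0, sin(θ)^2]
Non-zero Christoffel symbols (Γ^k_{ij} = Γ^k_{ji}):
Γ^θ_{φ φ} = -sin(2*θ)/2
Γ^φ_{θ φ} = 1/tan(θ)
R^θ_{φ θ φ} = ∂_θ Γ^θ_{φ φ} - ∂_φ Γ^θ_{φ θ} + Γ^θ_{θ m} Γ^m_{φ φ} - Γ^θ_{φ m} Γ^m_{φ θ}
  = (-cos(2*θ)) - (0) + (0) - (-cos(θ)^2) = sin(θ)^2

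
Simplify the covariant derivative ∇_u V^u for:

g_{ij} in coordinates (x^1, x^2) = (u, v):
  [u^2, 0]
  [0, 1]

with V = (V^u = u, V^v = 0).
Non-zero Christoffel symbols:
Γ^u_{u u} = 1/u
∇_u V^u = ∂_u V^u + Γ^u_{u j} V^j
  = (1) + (1/u)(u) + (0)(0)
  = 2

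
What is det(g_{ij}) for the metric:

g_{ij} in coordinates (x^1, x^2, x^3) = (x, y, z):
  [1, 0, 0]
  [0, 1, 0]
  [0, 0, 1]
Diagonal metric: det(g) = g_{11}·g_{22}·g_{33}
= (1)·(1)·(1)
det(g) = 1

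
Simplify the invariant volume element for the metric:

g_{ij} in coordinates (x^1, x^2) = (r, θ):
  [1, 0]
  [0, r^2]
det(g) = r^2
√|det(g)| = r
Volume element: dV = r dr dθ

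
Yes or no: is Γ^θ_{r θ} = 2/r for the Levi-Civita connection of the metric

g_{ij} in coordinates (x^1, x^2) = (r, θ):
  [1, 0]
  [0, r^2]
Γ^θ_{r θ} = (1/2) g^{θθ} (∂_r g_{θθ} + ∂_θ g_{θr} - ∂_θ g_{rθ}) = (1/2)(1/r^2)((2*r) + (0) - (0)) = 1/r
This differs from the proposed value 2/r.
No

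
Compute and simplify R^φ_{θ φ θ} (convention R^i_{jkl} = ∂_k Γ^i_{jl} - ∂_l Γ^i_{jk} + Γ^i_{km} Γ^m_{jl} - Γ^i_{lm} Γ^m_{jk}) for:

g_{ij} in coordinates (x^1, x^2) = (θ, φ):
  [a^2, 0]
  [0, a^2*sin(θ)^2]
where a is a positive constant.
Non-zero Christoffel symbols (Γ^k_{ij} = Γ^k_{ji}):
Γ^θ_{φ φ} = -sin(2*θ)/2
Γ^φ_{θ φ} = 1/tan(θ)
R^φ_{θ φ θ} = ∂_φ Γ^φ_{θ θ} - ∂_θ Γ^φ_{θ φ} + Γ^φ_{φ m} Γ^m_{θ θ} - Γ^φ_{θ m} Γ^m_{θ φ}
  = (0) - (-1/sin(θ)^2) + (0) - (1/tan(θ)^2) = 1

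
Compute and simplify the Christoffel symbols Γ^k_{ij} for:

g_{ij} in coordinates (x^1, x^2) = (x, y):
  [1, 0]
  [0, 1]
Using Γ^k_{ij} = (1/2) g^{km} (∂_i g_{mj} + ∂_j g_{mi} - ∂_m g_{ij}); the metric is diagonal, so only the m = k term contributes.
Every metric component is constant, so all ∂_m g_{ij} = 0 and every Christoffel symbol vanishes.
All Christoffel symbols are zero.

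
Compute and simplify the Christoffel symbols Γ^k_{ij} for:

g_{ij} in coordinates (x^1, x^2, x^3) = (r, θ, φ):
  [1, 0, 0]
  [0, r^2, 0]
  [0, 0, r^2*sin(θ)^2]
Using Γ^k_{ij} = (1/2) g^{km} (∂_i g_{mj} + ∂_j g_{mi} - ∂_m g_{ij}); the metric is diagonal, so only the m = k term contributes.
Non-zero symbols (using the symmetry Γ^k_{ij} = Γ^k_{ji}):
Γ^r_{θ θ} = (1/2) g^{rr} (∂_θ g_{rθ} + ∂_θ g_{rθ} - ∂_r g_{θθ}) = (1/2)(1)((0) + (0) - (2*r)) = -r
Γ^r_{φ φ} = (1/2) g^{rr} (∂_φ g_{rφ} + ∂_φ g_{rφ} - ∂_r g_{φφ}) = (1/2)(1)((0) + (0) - (2*r*sin(θ)^2)) = -r*sin(θ)^2
Γ^θ_{r θ} = (1/2) g^{θθ} (∂_r g_{θθ} + ∂_θ g_{θr} - ∂_θ g_{rθ}) = (1/2)(1/r^2)((2*r) + (0) - (0)) = 1/r
Γ^θ_{φ φ} = (1/2) g^{θθ} (∂_φ g_{θφ} + ∂_φ g_{θφ} - ∂_θ g_{φφ}) = (1/2)(1/r^2)((0) + (0) - (r^2*sin(2*θ))) = -sin(2*θ)/2
Γ^φ_{r φ} = (1/2) g^{φφ} (∂_r g_{φφ} + ∂_φ g_{φr} - ∂_φ g_{rφ}) = (1/2)(1/(r^2*sin(θ)^2))((2*r*sin(θ)^2) + (0) - (0)) = 1/r
Γ^φ_{θ φ} = (1/2) g^{φφ} (∂_θ g_{φφ} + ∂_φ g_{φθ} - ∂_φ g_{θφ}) = (1/2)(1/(r^2*sin(θ)^2))((r^2*sin(2*θ)) + (0) - (0)) = 1/tan(θ)
All other Christoffel symbols are zero.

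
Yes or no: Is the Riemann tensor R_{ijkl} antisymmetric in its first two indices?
R_{ijkl} = -R_{jikl} (follows from metric compatibility).
Yes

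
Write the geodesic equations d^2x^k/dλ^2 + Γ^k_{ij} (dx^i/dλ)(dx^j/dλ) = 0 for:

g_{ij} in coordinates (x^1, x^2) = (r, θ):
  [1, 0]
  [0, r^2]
Geodesic equation: d^2x^k/dλ^2 + Γ^k_{ij} (dx^i/dλ)(dx^j/dλ) = 0.
Non-zero Christoffel symbols:
Γ^r_{θ θ} = -r
Γ^θ_{r θ} = 1/r
Substituting (the symmetric pair Γ^k_{ij}, Γ^k_{ji} combines into a factor 2):
d^2r/dλ^2 - r (dθ/dλ)^2 = 0
d^2θ/dλ^2 + (2/r) (dr/dλ)(dθ/dλ) = 0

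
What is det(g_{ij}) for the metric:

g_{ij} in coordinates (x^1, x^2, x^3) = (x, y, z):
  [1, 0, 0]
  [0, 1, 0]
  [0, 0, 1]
Diagonal metric: det(g) = g_{11}·g_{22}·g_{33}
= (1)·(1)·(1)
det(g) = 1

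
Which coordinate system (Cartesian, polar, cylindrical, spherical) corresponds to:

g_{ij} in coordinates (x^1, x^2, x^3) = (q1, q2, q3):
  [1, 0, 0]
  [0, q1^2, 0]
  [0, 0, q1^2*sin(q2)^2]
The line element ds^2 = dq1^2 + q1^2 dq2^2 + q1^2 sin(q2)^2 dq3^2 is dr^2 + r^2 dθ^2 + r^2 sin(θ)^2 dφ^2 with q1 = r, q2 = θ, q3 = φ.
spherical coordinates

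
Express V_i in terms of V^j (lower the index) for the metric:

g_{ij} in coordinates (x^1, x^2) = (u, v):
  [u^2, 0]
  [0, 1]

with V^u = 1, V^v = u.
V_i = g_{ij} V^j:
V_u = (u^2)(1) + (0)(u) = u^2
V_v = (0)(1) + (1)(u) = u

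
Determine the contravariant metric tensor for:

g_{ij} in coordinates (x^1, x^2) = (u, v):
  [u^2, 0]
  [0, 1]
The metric is diagonal, so g^{ij} is diagonal with entries 1/g_{ii}: diag(1/(u^2), 1).
g^{ij}:
  [1/u^2, 0]
  [0, 1]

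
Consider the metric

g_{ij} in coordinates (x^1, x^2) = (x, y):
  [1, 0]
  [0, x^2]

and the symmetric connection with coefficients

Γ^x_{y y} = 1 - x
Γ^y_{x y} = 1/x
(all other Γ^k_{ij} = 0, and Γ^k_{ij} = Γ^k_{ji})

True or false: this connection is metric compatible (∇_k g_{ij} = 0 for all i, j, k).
Using ∇_k g_{ij} = ∂_k g_{ij} - Γ^m_{ki} g_{mj} - Γ^m_{kj} g_{im}:
∇_y g_{xy} = (0) - (x) - (1 - x) = -1 ≠ 0
So the connection is not metric compatible (it is not the Levi-Civita connection).
False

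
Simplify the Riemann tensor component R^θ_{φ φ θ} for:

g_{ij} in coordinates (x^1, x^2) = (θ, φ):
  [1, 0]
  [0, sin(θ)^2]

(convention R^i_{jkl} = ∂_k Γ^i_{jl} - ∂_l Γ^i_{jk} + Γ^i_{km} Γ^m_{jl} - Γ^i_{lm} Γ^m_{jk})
Non-zero Christoffel symbols (Γ^k_{ij} = Γ^k_{ji}):
Γ^θ_{φ φ} = -sin(2*θ)/2
Γ^φ_{θ φ} = 1/tan(θ)
R^θ_{φ φ θ} = ∂_φ Γ^θ_{φ θ} - ∂_θ Γ^θ_{φ φ} + Γ^θ_{φ m} Γ^m_{φ θ} - Γ^θ_{θ m} Γ^m_{φ φ}
  = (0) - (-cos(2*θ)) + (-cos(θ)^2) - (0) = -sin(θ)^2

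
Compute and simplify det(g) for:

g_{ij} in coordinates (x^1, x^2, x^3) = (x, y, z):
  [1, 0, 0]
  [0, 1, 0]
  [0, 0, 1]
Diagonal metric: det(g) = g_{11}·g_{22}·g_{33}
= (1)·(1)·(1)
det(g) = 1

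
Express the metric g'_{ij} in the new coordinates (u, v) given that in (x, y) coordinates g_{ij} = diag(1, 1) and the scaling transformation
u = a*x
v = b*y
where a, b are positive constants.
Invert the transformation: x = u/a, y = v/b
g'_{ij} = (∂x^k/∂x'^i)(∂x^l/∂x'^j) g_{kl}; with g_{kl} = δ_{kl} this is Σ_k (∂x^k/∂x'^i)(∂x^k/∂x'^j).
Jacobian: ∂x/∂u = 1/a, ∂x/∂v = 0, ∂y/∂u = 0, ∂y/∂v = 1/b
g'_{uu} = (1/a)(1/a) + (0)(0) = 1/a^2
g'_{uv} = (1/a)(0) + (0)(1/b) = 0
g'_{vv} = (0)(0) + (1/b)(1/b) = 1/b^2
g'_{ij} = diag(1/a^2, 1/b^2)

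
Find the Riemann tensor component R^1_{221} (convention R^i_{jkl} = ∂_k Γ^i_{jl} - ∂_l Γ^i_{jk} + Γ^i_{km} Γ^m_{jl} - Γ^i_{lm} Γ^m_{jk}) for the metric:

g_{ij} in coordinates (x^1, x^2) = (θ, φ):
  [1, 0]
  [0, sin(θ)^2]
Non-zero Christoffel symbols (Γ^k_{ij} = Γ^k_{ji}):
Γ^θ_{φ φ} = -sin(2*θ)/2
Γ^φ_{θ φ} = 1/tan(θ)
R^θ_{φ φ θ} = ∂_φ Γ^θ_{φ θ} - ∂_θ Γ^θ_{φ φ} + Γ^θ_{φ m} Γ^m_{φ θ} - Γ^θ_{θ m} Γ^m_{φ φ}
  = (0) - (-cos(2*θ)) + (-cos(θ)^2) - (0) = -sin(θ)^2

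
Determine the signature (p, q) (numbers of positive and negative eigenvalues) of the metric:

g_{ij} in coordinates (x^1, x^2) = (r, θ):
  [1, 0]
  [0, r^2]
The metric is diagonal, so its eigenvalues are the diagonal entries: 1, r^2 (at a generic point, where coordinate-dependent entries are positive).
2 positive, 0 negative.
(2, 0) - Riemannian (positive definite)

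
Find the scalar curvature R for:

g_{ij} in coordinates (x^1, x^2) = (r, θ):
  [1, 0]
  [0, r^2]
Non-zero Christoffel symbols (Γ^k_{ij} = Γ^k_{ji}):
Γ^r_{θ θ} = -r
Γ^θ_{r θ} = 1/r
Ricci tensor (R_{ij} = R^k_{ikj}): R_{rr} = 0, R_{rθ} = 0, R_{θθ} = 0
Inverse metric: g^{rr} = 1, g^{θθ} = 1/r^2
R = g^{ij} R_{ij} = (1)(0) + (1/r^2)(0) = 0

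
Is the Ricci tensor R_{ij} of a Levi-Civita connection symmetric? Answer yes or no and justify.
R_{ij} = R^k_{ikj}; the pair symmetry R_{kilj} = R_{ljki} gives R_{ij} = R_{ji}.
Yes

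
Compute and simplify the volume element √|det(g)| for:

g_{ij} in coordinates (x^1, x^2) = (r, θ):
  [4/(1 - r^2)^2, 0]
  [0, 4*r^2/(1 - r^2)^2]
det(g) = 16*r^2/(1 - r^2)^4
√|det(g)| = 4*r/(r^2 - 1)^2
Volume element: dV = 4*r/(r^2 - 1)^2 dr dθ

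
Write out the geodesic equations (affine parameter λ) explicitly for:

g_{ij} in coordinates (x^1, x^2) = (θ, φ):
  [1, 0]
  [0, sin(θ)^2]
Geodesic equation: d^2x^k/dλ^2 + Γ^k_{ij} (dx^i/dλ)(dx^j/dλ) = 0.
Non-zero Christoffel symbols:
Γ^θ_{φ φ} = -sin(2*θ)/2
Γ^φ_{θ φ} = 1/tan(θ)
Substituting (the symmetric pair Γ^k_{ij}, Γ^k_{ji} combines into a factor 2):
d^2θ/dλ^2 - (sin(2*θ)/2) (dφ/dλ)^2 = 0
d^2φ/dλ^2 + (2/tan(θ)) (dθ/dλ)(dφ/dλ) = 0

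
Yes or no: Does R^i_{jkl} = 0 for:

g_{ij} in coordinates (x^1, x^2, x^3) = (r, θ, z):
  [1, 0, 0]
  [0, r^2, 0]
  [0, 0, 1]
Non-zero Christoffel symbols:
Γ^r_{θ θ} = -r
Γ^θ_{r θ} = 1/r
Ricci tensor: R_{rr} = 0, R_{rθ} = 0, R_{rz} = 0, R_{θθ} = 0, R_{θz} = 0, R_{zz} = 0
All R_{ij} vanish; in 3 dimensions the Riemann tensor is fully determined by the Ricci tensor, so R^i_{jkl} = 0: the metric is flat (curvilinear coordinates on flat space).
Yes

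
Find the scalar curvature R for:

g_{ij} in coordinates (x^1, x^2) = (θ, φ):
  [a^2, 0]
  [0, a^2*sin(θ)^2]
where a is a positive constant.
Non-zero Christoffel symbols (Γ^k_{ij} = Γ^k_{ji}):
Γ^θ_{φ φ} = -sin(2*θ)/2
Γ^φ_{θ φ} = 1/tan(θ)
Ricci tensor (R_{ij} = R^k_{ikj}): R_{θθ} = 1, R_{θφ} = 0, R_{φφ} = sin(θ)^2
Inverse metric: g^{θθ} = 1/a^2, g^{φφ} = 1/(a^2*sin(θ)^2)
R = g^{ij} R_{ij} = (1/a^2)(1) + (1/(a^2*sin(θ)^2))(sin(θ)^2) = 2/a^2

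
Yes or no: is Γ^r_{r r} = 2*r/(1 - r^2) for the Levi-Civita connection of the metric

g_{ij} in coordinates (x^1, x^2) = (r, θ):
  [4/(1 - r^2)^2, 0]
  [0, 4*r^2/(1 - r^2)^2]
Γ^r_{r r} = (1/2) g^{rr} (∂_r g_{rr} + ∂_r g_{rr} - ∂_r g_{rr}) = (1/2)((1 - r^2)^2/4)((16*r/(1 - r^2)^3) + (16*r/(1 - r^2)^3) - (16*r/(1 - r^2)^3)) = 2*r/(1 - r^2)
This equals the proposed value 2*r/(1 - r^2).
Yes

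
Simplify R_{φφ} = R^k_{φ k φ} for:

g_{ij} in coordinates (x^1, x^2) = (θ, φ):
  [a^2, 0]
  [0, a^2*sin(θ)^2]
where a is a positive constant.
Non-zero Christoffel symbols (Γ^k_{ij} = Γ^k_{ji}):
Γ^θ_{φ φ} = -sin(2*θ)/2
Γ^φ_{θ φ} = 1/tan(θ)
R^θ_{φ θ φ} = ∂_θ Γ^θ_{φ φ} - ∂_φ Γ^θ_{φ θ} + Γ^θ_{θ m} Γ^m_{φ φ} - Γ^θ_{φ m} Γ^m_{φ θ}
  = (-cos(2*θ)) - (0) + (0) - (-cos(θ)^2) = sin(θ)^2
R^φ_{φ φ φ} = 0 (a repeated index in an antisymmetric pair)
R_{φφ} = R^θ_{φ θ φ} + R^φ_{φ φ φ} = (sin(θ)^2) + (0) = sin(θ)^2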